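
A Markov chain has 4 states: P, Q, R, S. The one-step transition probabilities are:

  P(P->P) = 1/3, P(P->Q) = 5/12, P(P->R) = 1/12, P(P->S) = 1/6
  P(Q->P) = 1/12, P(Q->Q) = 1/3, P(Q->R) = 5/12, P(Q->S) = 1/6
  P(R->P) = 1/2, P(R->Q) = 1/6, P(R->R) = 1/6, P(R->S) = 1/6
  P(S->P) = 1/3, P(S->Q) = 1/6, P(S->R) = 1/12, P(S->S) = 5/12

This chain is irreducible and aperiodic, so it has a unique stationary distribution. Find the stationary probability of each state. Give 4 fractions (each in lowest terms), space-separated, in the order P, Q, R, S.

The stationary distribution satisfies pi = pi * P, i.e.:
  pi_P = 1/3*pi_P + 1/12*pi_Q + 1/2*pi_R + 1/3*pi_S
  pi_Q = 5/12*pi_P + 1/3*pi_Q + 1/6*pi_R + 1/6*pi_S
  pi_R = 1/12*pi_P + 5/12*pi_Q + 1/6*pi_R + 1/12*pi_S
  pi_S = 1/6*pi_P + 1/6*pi_Q + 1/6*pi_R + 5/12*pi_S
with normalization: pi_P + pi_Q + pi_R + pi_S = 1.

Using the first 3 balance equations plus normalization, the linear system A*pi = b is:
  [-2/3, 1/12, 1/2, 1/3] . pi = 0
  [5/12, -2/3, 1/6, 1/6] . pi = 0
  [1/12, 5/12, -5/6, 1/12] . pi = 0
  [1, 1, 1, 1] . pi = 1

Solving yields:
  pi_P = 82/279
  pi_Q = 134/465
  pi_R = 91/465
  pi_S = 2/9

Verification (pi * P):
  82/279*1/3 + 134/465*1/12 + 91/465*1/2 + 2/9*1/3 = 82/279 = pi_P  (ok)
  82/279*5/12 + 134/465*1/3 + 91/465*1/6 + 2/9*1/6 = 134/465 = pi_Q  (ok)
  82/279*1/12 + 134/465*5/12 + 91/465*1/6 + 2/9*1/12 = 91/465 = pi_R  (ok)
  82/279*1/6 + 134/465*1/6 + 91/465*1/6 + 2/9*5/12 = 2/9 = pi_S  (ok)

Answer: 82/279 134/465 91/465 2/9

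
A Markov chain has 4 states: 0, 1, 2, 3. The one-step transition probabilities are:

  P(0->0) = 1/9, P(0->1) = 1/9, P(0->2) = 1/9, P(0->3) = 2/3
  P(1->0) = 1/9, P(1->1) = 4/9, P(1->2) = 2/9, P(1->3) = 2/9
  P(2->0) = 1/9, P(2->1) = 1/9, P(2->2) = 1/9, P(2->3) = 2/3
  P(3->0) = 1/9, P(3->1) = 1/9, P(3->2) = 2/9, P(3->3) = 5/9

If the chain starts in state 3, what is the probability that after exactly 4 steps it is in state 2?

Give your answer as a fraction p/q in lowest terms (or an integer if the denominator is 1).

Answer: 413/2187

Derivation:
Computing P^4 by repeated multiplication:
P^1 =
  0: [1/9, 1/9, 1/9, 2/3]
  1: [1/9, 4/9, 2/9, 2/9]
  2: [1/9, 1/9, 1/9, 2/3]
  3: [1/9, 1/9, 2/9, 5/9]
P^2 =
  0: [1/9, 4/27, 16/81, 44/81]
  1: [1/9, 7/27, 5/27, 4/9]
  2: [1/9, 4/27, 16/81, 44/81]
  3: [1/9, 4/27, 5/27, 5/9]
P^3 =
  0: [1/9, 13/81, 137/729, 394/729]
  1: [1/9, 16/81, 46/243, 122/243]
  2: [1/9, 13/81, 137/729, 394/729]
  3: [1/9, 13/81, 46/243, 131/243]
P^4 =
  0: [1/9, 40/243, 1240/6561, 3512/6561]
  1: [1/9, 43/243, 413/2187, 1144/2187]
  2: [1/9, 40/243, 1240/6561, 3512/6561]
  3: [1/9, 40/243, 413/2187, 1171/2187]

(P^4)[3 -> 2] = 413/2187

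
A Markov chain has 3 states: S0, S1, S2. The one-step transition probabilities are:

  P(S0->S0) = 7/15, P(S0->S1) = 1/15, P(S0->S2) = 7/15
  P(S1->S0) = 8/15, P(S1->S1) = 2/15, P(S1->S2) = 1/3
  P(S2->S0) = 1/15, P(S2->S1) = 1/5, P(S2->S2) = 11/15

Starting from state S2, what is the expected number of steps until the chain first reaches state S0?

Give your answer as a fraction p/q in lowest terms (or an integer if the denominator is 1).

Let h_i = expected steps to first reach S0 from state i.
Boundary: h_S0 = 0.
First-step equations for the other states:
  h_S1 = 1 + 8/15*h_S0 + 2/15*h_S1 + 1/3*h_S2
  h_S2 = 1 + 1/15*h_S0 + 1/5*h_S1 + 11/15*h_S2

Substituting h_S0 = 0 and rearranging gives the linear system (I - Q) h = 1:
  [13/15, -1/3] . (h_S1, h_S2) = 1
  [-1/5, 4/15] . (h_S1, h_S2) = 1

Solving yields:
  h_S1 = 135/37
  h_S2 = 240/37

Starting state is S2, so the expected hitting time is h_S2 = 240/37.

Answer: 240/37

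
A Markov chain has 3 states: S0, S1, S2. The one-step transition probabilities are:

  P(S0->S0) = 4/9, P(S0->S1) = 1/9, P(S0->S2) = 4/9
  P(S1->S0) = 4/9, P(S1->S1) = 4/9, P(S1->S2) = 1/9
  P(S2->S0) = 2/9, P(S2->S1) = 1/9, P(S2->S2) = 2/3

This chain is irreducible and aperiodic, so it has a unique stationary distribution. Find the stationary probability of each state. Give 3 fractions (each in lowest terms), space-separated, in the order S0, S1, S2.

The stationary distribution satisfies pi = pi * P, i.e.:
  pi_S0 = 4/9*pi_S0 + 4/9*pi_S1 + 2/9*pi_S2
  pi_S1 = 1/9*pi_S0 + 4/9*pi_S1 + 1/9*pi_S2
  pi_S2 = 4/9*pi_S0 + 1/9*pi_S1 + 2/3*pi_S2
with normalization: pi_S0 + pi_S1 + pi_S2 = 1.

Using the first 2 balance equations plus normalization, the linear system A*pi = b is:
  [-5/9, 4/9, 2/9] . pi = 0
  [1/9, -5/9, 1/9] . pi = 0
  [1, 1, 1] . pi = 1

Solving yields:
  pi_S0 = 1/3
  pi_S1 = 1/6
  pi_S2 = 1/2

Verification (pi * P):
  1/3*4/9 + 1/6*4/9 + 1/2*2/9 = 1/3 = pi_S0  (ok)
  1/3*1/9 + 1/6*4/9 + 1/2*1/9 = 1/6 = pi_S1  (ok)
  1/3*4/9 + 1/6*1/9 + 1/2*2/3 = 1/2 = pi_S2  (ok)

Answer: 1/3 1/6 1/2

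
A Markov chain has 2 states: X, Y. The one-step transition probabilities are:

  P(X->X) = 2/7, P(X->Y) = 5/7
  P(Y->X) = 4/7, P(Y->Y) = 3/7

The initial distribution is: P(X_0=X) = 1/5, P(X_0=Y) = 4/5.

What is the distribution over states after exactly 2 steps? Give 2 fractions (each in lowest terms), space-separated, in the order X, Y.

Propagating the distribution step by step (d_{t+1} = d_t * P):
d_0 = (X=1/5, Y=4/5)
  d_1[X] = 1/5*2/7 + 4/5*4/7 = 18/35
  d_1[Y] = 1/5*5/7 + 4/5*3/7 = 17/35
d_1 = (X=18/35, Y=17/35)
  d_2[X] = 18/35*2/7 + 17/35*4/7 = 104/245
  d_2[Y] = 18/35*5/7 + 17/35*3/7 = 141/245
d_2 = (X=104/245, Y=141/245)

Answer: 104/245 141/245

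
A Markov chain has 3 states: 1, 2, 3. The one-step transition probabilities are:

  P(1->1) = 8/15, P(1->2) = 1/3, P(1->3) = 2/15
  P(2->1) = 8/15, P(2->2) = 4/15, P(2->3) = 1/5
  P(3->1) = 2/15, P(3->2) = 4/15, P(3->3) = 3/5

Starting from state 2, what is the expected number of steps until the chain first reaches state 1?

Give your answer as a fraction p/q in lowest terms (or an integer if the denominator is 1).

Answer: 5/2

Derivation:
Let h_i = expected steps to first reach 1 from state i.
Boundary: h_1 = 0.
First-step equations for the other states:
  h_2 = 1 + 8/15*h_1 + 4/15*h_2 + 1/5*h_3
  h_3 = 1 + 2/15*h_1 + 4/15*h_2 + 3/5*h_3

Substituting h_1 = 0 and rearranging gives the linear system (I - Q) h = 1:
  [11/15, -1/5] . (h_2, h_3) = 1
  [-4/15, 2/5] . (h_2, h_3) = 1

Solving yields:
  h_2 = 5/2
  h_3 = 25/6

Starting state is 2, so the expected hitting time is h_2 = 5/2.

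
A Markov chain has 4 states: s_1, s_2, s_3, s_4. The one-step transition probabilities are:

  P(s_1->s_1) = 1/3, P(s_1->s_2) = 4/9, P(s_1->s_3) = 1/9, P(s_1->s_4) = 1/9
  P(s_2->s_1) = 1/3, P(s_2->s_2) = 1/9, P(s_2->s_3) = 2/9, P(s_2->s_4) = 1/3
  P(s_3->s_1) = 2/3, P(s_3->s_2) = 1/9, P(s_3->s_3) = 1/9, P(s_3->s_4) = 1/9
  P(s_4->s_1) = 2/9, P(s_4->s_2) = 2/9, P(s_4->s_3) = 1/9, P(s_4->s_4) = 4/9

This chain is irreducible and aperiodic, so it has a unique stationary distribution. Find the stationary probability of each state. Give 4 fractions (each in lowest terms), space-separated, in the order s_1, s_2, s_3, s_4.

The stationary distribution satisfies pi = pi * P, i.e.:
  pi_s_1 = 1/3*pi_s_1 + 1/3*pi_s_2 + 2/3*pi_s_3 + 2/9*pi_s_4
  pi_s_2 = 4/9*pi_s_1 + 1/9*pi_s_2 + 1/9*pi_s_3 + 2/9*pi_s_4
  pi_s_3 = 1/9*pi_s_1 + 2/9*pi_s_2 + 1/9*pi_s_3 + 1/9*pi_s_4
  pi_s_4 = 1/9*pi_s_1 + 1/3*pi_s_2 + 1/9*pi_s_3 + 4/9*pi_s_4
with normalization: pi_s_1 + pi_s_2 + pi_s_3 + pi_s_4 = 1.

Using the first 3 balance equations plus normalization, the linear system A*pi = b is:
  [-2/3, 1/3, 2/3, 2/9] . pi = 0
  [4/9, -8/9, 1/9, 2/9] . pi = 0
  [1/9, 2/9, -8/9, 1/9] . pi = 0
  [1, 1, 1, 1] . pi = 1

Solving yields:
  pi_s_1 = 19/54
  pi_s_2 = 10/39
  pi_s_3 = 49/351
  pi_s_4 = 59/234

Verification (pi * P):
  19/54*1/3 + 10/39*1/3 + 49/351*2/3 + 59/234*2/9 = 19/54 = pi_s_1  (ok)
  19/54*4/9 + 10/39*1/9 + 49/351*1/9 + 59/234*2/9 = 10/39 = pi_s_2  (ok)
  19/54*1/9 + 10/39*2/9 + 49/351*1/9 + 59/234*1/9 = 49/351 = pi_s_3  (ok)
  19/54*1/9 + 10/39*1/3 + 49/351*1/9 + 59/234*4/9 = 59/234 = pi_s_4  (ok)

Answer: 19/54 10/39 49/351 59/234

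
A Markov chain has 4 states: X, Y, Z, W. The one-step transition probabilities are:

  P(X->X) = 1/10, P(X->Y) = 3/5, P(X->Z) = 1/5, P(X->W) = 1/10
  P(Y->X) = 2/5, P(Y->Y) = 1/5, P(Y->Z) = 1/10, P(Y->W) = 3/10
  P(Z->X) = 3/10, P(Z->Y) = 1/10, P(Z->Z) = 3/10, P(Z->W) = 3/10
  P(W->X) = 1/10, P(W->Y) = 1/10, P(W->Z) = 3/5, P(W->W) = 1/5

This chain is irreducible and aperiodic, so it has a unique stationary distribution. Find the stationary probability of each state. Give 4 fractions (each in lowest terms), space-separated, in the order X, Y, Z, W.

The stationary distribution satisfies pi = pi * P, i.e.:
  pi_X = 1/10*pi_X + 2/5*pi_Y + 3/10*pi_Z + 1/10*pi_W
  pi_Y = 3/5*pi_X + 1/5*pi_Y + 1/10*pi_Z + 1/10*pi_W
  pi_Z = 1/5*pi_X + 1/10*pi_Y + 3/10*pi_Z + 3/5*pi_W
  pi_W = 1/10*pi_X + 3/10*pi_Y + 3/10*pi_Z + 1/5*pi_W
with normalization: pi_X + pi_Y + pi_Z + pi_W = 1.

Using the first 3 balance equations plus normalization, the linear system A*pi = b is:
  [-9/10, 2/5, 3/10, 1/10] . pi = 0
  [3/5, -4/5, 1/10, 1/10] . pi = 0
  [1/5, 1/10, -7/10, 3/5] . pi = 0
  [1, 1, 1, 1] . pi = 1

Solving yields:
  pi_X = 254/1097
  pi_Y = 263/1097
  pi_Z = 327/1097
  pi_W = 253/1097

Verification (pi * P):
  254/1097*1/10 + 263/1097*2/5 + 327/1097*3/10 + 253/1097*1/10 = 254/1097 = pi_X  (ok)
  254/1097*3/5 + 263/1097*1/5 + 327/1097*1/10 + 253/1097*1/10 = 263/1097 = pi_Y  (ok)
  254/1097*1/5 + 263/1097*1/10 + 327/1097*3/10 + 253/1097*3/5 = 327/1097 = pi_Z  (ok)
  254/1097*1/10 + 263/1097*3/10 + 327/1097*3/10 + 253/1097*1/5 = 253/1097 = pi_W  (ok)

Answer: 254/1097 263/1097 327/1097 253/1097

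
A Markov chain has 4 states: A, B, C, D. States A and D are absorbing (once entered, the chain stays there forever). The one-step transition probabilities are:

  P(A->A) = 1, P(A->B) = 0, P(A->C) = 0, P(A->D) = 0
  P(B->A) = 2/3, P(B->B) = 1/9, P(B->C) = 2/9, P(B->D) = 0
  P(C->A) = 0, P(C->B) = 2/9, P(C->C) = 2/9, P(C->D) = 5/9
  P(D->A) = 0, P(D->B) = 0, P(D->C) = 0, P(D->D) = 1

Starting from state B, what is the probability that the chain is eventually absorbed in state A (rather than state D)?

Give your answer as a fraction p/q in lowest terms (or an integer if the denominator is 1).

Let a_i = P(absorbed in A | start in state i).
Boundary conditions: a_A = 1, a_D = 0.
For each transient state i, a_i = sum_j P(i->j) * a_j:
  a_B = 2/3*a_A + 1/9*a_B + 2/9*a_C + 0*a_D
  a_C = 0*a_A + 2/9*a_B + 2/9*a_C + 5/9*a_D

Substituting a_A = 1 and a_D = 0, rearrange to (I - Q) a = r where r[i] = P(i -> A):
  [8/9, -2/9] . (a_B, a_C) = 2/3
  [-2/9, 7/9] . (a_B, a_C) = 0

Solving yields:
  a_B = 21/26
  a_C = 3/13

Starting state is B, so the absorption probability is a_B = 21/26.

Answer: 21/26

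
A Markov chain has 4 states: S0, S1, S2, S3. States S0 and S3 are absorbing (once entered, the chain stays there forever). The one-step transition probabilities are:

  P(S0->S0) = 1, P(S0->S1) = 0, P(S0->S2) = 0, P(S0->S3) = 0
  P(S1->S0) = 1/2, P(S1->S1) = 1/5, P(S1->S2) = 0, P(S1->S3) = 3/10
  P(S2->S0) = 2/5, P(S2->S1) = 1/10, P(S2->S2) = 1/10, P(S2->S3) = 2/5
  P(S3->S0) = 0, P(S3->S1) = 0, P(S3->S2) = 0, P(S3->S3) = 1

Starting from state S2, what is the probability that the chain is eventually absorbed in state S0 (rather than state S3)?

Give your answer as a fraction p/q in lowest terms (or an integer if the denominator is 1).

Let a_i = P(absorbed in S0 | start in state i).
Boundary conditions: a_S0 = 1, a_S3 = 0.
For each transient state i, a_i = sum_j P(i->j) * a_j:
  a_S1 = 1/2*a_S0 + 1/5*a_S1 + 0*a_S2 + 3/10*a_S3
  a_S2 = 2/5*a_S0 + 1/10*a_S1 + 1/10*a_S2 + 2/5*a_S3

Substituting a_S0 = 1 and a_S3 = 0, rearrange to (I - Q) a = r where r[i] = P(i -> S0):
  [4/5, 0] . (a_S1, a_S2) = 1/2
  [-1/10, 9/10] . (a_S1, a_S2) = 2/5

Solving yields:
  a_S1 = 5/8
  a_S2 = 37/72

Starting state is S2, so the absorption probability is a_S2 = 37/72.

Answer: 37/72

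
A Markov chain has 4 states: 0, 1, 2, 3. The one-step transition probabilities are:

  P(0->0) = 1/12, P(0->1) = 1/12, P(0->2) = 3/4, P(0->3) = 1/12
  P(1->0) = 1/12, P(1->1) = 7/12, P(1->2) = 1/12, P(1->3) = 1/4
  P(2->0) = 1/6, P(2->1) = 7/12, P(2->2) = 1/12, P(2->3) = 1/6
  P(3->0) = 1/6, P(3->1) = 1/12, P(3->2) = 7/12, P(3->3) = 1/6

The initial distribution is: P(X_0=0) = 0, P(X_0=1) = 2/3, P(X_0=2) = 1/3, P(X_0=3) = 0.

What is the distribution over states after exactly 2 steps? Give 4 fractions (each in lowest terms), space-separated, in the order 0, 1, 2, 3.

Propagating the distribution step by step (d_{t+1} = d_t * P):
d_0 = (0=0, 1=2/3, 2=1/3, 3=0)
  d_1[0] = 0*1/12 + 2/3*1/12 + 1/3*1/6 + 0*1/6 = 1/9
  d_1[1] = 0*1/12 + 2/3*7/12 + 1/3*7/12 + 0*1/12 = 7/12
  d_1[2] = 0*3/4 + 2/3*1/12 + 1/3*1/12 + 0*7/12 = 1/12
  d_1[3] = 0*1/12 + 2/3*1/4 + 1/3*1/6 + 0*1/6 = 2/9
d_1 = (0=1/9, 1=7/12, 2=1/12, 3=2/9)
  d_2[0] = 1/9*1/12 + 7/12*1/12 + 1/12*1/6 + 2/9*1/6 = 47/432
  d_2[1] = 1/9*1/12 + 7/12*7/12 + 1/12*7/12 + 2/9*1/12 = 5/12
  d_2[2] = 1/9*3/4 + 7/12*1/12 + 1/12*1/12 + 2/9*7/12 = 29/108
  d_2[3] = 1/9*1/12 + 7/12*1/4 + 1/12*1/6 + 2/9*1/6 = 89/432
d_2 = (0=47/432, 1=5/12, 2=29/108, 3=89/432)

Answer: 47/432 5/12 29/108 89/432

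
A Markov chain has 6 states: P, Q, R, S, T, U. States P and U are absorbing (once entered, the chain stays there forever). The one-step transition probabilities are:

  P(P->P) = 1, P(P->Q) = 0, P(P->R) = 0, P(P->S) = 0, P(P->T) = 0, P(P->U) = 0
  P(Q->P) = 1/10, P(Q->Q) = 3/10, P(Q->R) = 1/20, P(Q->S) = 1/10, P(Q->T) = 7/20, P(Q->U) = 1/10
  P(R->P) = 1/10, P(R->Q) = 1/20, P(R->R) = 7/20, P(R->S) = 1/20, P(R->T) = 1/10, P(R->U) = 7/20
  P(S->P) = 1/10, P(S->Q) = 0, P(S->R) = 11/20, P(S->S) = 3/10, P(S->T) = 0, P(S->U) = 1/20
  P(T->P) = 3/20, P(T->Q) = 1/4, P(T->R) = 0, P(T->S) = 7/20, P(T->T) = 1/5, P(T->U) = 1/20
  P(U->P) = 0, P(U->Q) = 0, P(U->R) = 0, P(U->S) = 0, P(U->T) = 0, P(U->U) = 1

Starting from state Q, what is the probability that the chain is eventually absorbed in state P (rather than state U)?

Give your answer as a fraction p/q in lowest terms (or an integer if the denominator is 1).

Let a_i = P(absorbed in P | start in state i).
Boundary conditions: a_P = 1, a_U = 0.
For each transient state i, a_i = sum_j P(i->j) * a_j:
  a_Q = 1/10*a_P + 3/10*a_Q + 1/20*a_R + 1/10*a_S + 7/20*a_T + 1/10*a_U
  a_R = 1/10*a_P + 1/20*a_Q + 7/20*a_R + 1/20*a_S + 1/10*a_T + 7/20*a_U
  a_S = 1/10*a_P + 0*a_Q + 11/20*a_R + 3/10*a_S + 0*a_T + 1/20*a_U
  a_T = 3/20*a_P + 1/4*a_Q + 0*a_R + 7/20*a_S + 1/5*a_T + 1/20*a_U

Substituting a_P = 1 and a_U = 0, rearrange to (I - Q) a = r where r[i] = P(i -> P):
  [7/10, -1/20, -1/10, -7/20] . (a_Q, a_R, a_S, a_T) = 1/10
  [-1/20, 13/20, -1/20, -1/10] . (a_Q, a_R, a_S, a_T) = 1/10
  [0, -11/20, 7/10, 0] . (a_Q, a_R, a_S, a_T) = 1/10
  [-1/4, 0, -7/20, 4/5] . (a_Q, a_R, a_S, a_T) = 3/20

Solving yields:
  a_Q = 13367/28688
  a_R = 4231/14344
  a_S = 977/2608
  a_T = 7129/14344

Starting state is Q, so the absorption probability is a_Q = 13367/28688.

Answer: 13367/28688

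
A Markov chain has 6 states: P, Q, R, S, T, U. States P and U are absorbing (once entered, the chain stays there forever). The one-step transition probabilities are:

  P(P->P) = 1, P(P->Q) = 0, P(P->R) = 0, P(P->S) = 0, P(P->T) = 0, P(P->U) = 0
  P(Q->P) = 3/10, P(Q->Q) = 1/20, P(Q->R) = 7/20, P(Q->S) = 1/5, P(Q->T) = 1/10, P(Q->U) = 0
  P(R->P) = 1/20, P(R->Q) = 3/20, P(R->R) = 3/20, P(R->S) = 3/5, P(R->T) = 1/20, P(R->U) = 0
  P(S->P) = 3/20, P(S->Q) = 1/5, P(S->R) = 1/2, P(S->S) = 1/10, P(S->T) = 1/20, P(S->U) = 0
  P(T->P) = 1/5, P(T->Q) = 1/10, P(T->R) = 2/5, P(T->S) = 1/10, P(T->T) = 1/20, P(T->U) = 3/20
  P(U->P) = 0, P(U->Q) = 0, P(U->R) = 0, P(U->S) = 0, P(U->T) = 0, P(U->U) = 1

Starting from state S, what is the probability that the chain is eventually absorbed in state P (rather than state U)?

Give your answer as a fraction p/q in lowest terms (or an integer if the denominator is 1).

Answer: 8753/9290

Derivation:
Let a_i = P(absorbed in P | start in state i).
Boundary conditions: a_P = 1, a_U = 0.
For each transient state i, a_i = sum_j P(i->j) * a_j:
  a_Q = 3/10*a_P + 1/20*a_Q + 7/20*a_R + 1/5*a_S + 1/10*a_T + 0*a_U
  a_R = 1/20*a_P + 3/20*a_Q + 3/20*a_R + 3/5*a_S + 1/20*a_T + 0*a_U
  a_S = 3/20*a_P + 1/5*a_Q + 1/2*a_R + 1/10*a_S + 1/20*a_T + 0*a_U
  a_T = 1/5*a_P + 1/10*a_Q + 2/5*a_R + 1/10*a_S + 1/20*a_T + 3/20*a_U

Substituting a_P = 1 and a_U = 0, rearrange to (I - Q) a = r where r[i] = P(i -> P):
  [19/20, -7/20, -1/5, -1/10] . (a_Q, a_R, a_S, a_T) = 3/10
  [-3/20, 17/20, -3/5, -1/20] . (a_Q, a_R, a_S, a_T) = 1/20
  [-1/5, -1/2, 9/10, -1/20] . (a_Q, a_R, a_S, a_T) = 3/20
  [-1/10, -2/5, -1/10, 19/20] . (a_Q, a_R, a_S, a_T) = 1/5

Solving yields:
  a_Q = 3509/3716
  a_R = 3485/3716
  a_S = 8753/9290
  a_T = 7469/9290

Starting state is S, so the absorption probability is a_S = 8753/9290.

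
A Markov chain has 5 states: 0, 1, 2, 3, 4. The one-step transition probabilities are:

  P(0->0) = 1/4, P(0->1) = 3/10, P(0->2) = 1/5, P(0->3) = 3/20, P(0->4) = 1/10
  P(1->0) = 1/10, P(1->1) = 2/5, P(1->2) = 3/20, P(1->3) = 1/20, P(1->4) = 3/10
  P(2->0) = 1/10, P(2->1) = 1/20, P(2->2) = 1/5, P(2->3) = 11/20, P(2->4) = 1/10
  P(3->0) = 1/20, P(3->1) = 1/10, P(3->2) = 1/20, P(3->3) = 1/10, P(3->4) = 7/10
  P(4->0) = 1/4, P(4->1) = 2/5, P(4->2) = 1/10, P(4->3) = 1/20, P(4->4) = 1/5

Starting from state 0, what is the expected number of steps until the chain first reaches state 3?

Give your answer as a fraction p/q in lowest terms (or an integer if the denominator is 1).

Answer: 61900/10403

Derivation:
Let h_i = expected steps to first reach 3 from state i.
Boundary: h_3 = 0.
First-step equations for the other states:
  h_0 = 1 + 1/4*h_0 + 3/10*h_1 + 1/5*h_2 + 3/20*h_3 + 1/10*h_4
  h_1 = 1 + 1/10*h_0 + 2/5*h_1 + 3/20*h_2 + 1/20*h_3 + 3/10*h_4
  h_2 = 1 + 1/10*h_0 + 1/20*h_1 + 1/5*h_2 + 11/20*h_3 + 1/10*h_4
  h_4 = 1 + 1/4*h_0 + 2/5*h_1 + 1/10*h_2 + 1/20*h_3 + 1/5*h_4

Substituting h_3 = 0 and rearranging gives the linear system (I - Q) h = 1:
  [3/4, -3/10, -1/5, -1/10] . (h_0, h_1, h_2, h_4) = 1
  [-1/10, 3/5, -3/20, -3/10] . (h_0, h_1, h_2, h_4) = 1
  [-1/10, -1/20, 4/5, -1/10] . (h_0, h_1, h_2, h_4) = 1
  [-1/4, -2/5, -1/10, 4/5] . (h_0, h_1, h_2, h_4) = 1

Solving yields:
  h_0 = 61900/10403
  h_1 = 72780/10403
  h_2 = 34420/10403
  h_4 = 73040/10403

Starting state is 0, so the expected hitting time is h_0 = 61900/10403.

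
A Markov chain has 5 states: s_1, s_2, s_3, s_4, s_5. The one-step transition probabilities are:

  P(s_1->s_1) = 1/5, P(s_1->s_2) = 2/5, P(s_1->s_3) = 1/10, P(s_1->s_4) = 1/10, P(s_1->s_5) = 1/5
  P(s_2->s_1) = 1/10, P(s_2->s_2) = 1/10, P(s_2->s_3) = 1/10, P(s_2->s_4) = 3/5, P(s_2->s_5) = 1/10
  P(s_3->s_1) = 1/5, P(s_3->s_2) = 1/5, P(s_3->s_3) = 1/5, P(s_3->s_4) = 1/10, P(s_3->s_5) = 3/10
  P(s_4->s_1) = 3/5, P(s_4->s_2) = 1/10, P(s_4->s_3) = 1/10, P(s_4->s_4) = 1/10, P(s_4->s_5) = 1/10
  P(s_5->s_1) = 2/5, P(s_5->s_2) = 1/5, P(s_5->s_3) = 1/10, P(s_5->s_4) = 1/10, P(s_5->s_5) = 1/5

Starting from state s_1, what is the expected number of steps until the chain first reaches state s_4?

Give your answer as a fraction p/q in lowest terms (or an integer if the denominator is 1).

Answer: 5760/1331

Derivation:
Let h_i = expected steps to first reach s_4 from state i.
Boundary: h_s_4 = 0.
First-step equations for the other states:
  h_s_1 = 1 + 1/5*h_s_1 + 2/5*h_s_2 + 1/10*h_s_3 + 1/10*h_s_4 + 1/5*h_s_5
  h_s_2 = 1 + 1/10*h_s_1 + 1/10*h_s_2 + 1/10*h_s_3 + 3/5*h_s_4 + 1/10*h_s_5
  h_s_3 = 1 + 1/5*h_s_1 + 1/5*h_s_2 + 1/5*h_s_3 + 1/10*h_s_4 + 3/10*h_s_5
  h_s_5 = 1 + 2/5*h_s_1 + 1/5*h_s_2 + 1/10*h_s_3 + 1/10*h_s_4 + 1/5*h_s_5

Substituting h_s_4 = 0 and rearranging gives the linear system (I - Q) h = 1:
  [4/5, -2/5, -1/10, -1/5] . (h_s_1, h_s_2, h_s_3, h_s_5) = 1
  [-1/10, 9/10, -1/10, -1/10] . (h_s_1, h_s_2, h_s_3, h_s_5) = 1
  [-1/5, -1/5, 4/5, -3/10] . (h_s_1, h_s_2, h_s_3, h_s_5) = 1
  [-2/5, -1/5, -1/10, 4/5] . (h_s_1, h_s_2, h_s_3, h_s_5) = 1

Solving yields:
  h_s_1 = 5760/1331
  h_s_2 = 3510/1331
  h_s_3 = 6310/1331
  h_s_5 = 6210/1331

Starting state is s_1, so the expected hitting time is h_s_1 = 5760/1331.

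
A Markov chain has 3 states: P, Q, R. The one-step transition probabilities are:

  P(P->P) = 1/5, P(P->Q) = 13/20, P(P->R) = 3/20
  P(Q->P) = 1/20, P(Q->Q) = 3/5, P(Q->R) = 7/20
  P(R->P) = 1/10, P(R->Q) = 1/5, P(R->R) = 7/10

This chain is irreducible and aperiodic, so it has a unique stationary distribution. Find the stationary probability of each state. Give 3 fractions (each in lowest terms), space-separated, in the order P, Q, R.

Answer: 4/45 2/5 23/45

Derivation:
The stationary distribution satisfies pi = pi * P, i.e.:
  pi_P = 1/5*pi_P + 1/20*pi_Q + 1/10*pi_R
  pi_Q = 13/20*pi_P + 3/5*pi_Q + 1/5*pi_R
  pi_R = 3/20*pi_P + 7/20*pi_Q + 7/10*pi_R
with normalization: pi_P + pi_Q + pi_R = 1.

Using the first 2 balance equations plus normalization, the linear system A*pi = b is:
  [-4/5, 1/20, 1/10] . pi = 0
  [13/20, -2/5, 1/5] . pi = 0
  [1, 1, 1] . pi = 1

Solving yields:
  pi_P = 4/45
  pi_Q = 2/5
  pi_R = 23/45

Verification (pi * P):
  4/45*1/5 + 2/5*1/20 + 23/45*1/10 = 4/45 = pi_P  (ok)
  4/45*13/20 + 2/5*3/5 + 23/45*1/5 = 2/5 = pi_Q  (ok)
  4/45*3/20 + 2/5*7/20 + 23/45*7/10 = 23/45 = pi_R  (ok)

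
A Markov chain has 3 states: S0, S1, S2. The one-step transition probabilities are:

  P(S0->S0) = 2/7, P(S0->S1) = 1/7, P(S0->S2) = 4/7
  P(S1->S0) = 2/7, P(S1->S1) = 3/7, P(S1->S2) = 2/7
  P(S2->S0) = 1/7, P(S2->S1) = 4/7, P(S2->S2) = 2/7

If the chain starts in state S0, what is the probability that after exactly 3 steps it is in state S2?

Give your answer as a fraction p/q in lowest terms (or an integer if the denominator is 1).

Computing P^3 by repeated multiplication:
P^1 =
  S0: [2/7, 1/7, 4/7]
  S1: [2/7, 3/7, 2/7]
  S2: [1/7, 4/7, 2/7]
P^2 =
  S0: [10/49, 3/7, 18/49]
  S1: [12/49, 19/49, 18/49]
  S2: [12/49, 3/7, 16/49]
P^3 =
  S0: [80/343, 145/343, 118/343]
  S1: [80/343, 141/343, 122/343]
  S2: [82/343, 139/343, 122/343]

(P^3)[S0 -> S2] = 118/343

Answer: 118/343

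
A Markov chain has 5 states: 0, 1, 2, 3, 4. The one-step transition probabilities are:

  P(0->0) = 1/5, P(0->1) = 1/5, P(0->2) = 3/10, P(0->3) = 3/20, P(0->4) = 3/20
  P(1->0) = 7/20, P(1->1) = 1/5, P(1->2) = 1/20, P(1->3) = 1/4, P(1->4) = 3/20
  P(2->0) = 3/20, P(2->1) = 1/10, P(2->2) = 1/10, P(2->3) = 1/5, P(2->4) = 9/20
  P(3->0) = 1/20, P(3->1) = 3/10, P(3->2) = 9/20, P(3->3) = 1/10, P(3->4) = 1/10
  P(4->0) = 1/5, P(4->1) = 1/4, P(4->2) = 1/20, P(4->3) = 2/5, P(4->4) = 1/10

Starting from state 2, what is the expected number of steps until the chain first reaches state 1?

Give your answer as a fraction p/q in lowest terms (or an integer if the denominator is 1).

Answer: 47364/9245

Derivation:
Let h_i = expected steps to first reach 1 from state i.
Boundary: h_1 = 0.
First-step equations for the other states:
  h_0 = 1 + 1/5*h_0 + 1/5*h_1 + 3/10*h_2 + 3/20*h_3 + 3/20*h_4
  h_2 = 1 + 3/20*h_0 + 1/10*h_1 + 1/10*h_2 + 1/5*h_3 + 9/20*h_4
  h_3 = 1 + 1/20*h_0 + 3/10*h_1 + 9/20*h_2 + 1/10*h_3 + 1/10*h_4
  h_4 = 1 + 1/5*h_0 + 1/4*h_1 + 1/20*h_2 + 2/5*h_3 + 1/10*h_4

Substituting h_1 = 0 and rearranging gives the linear system (I - Q) h = 1:
  [4/5, -3/10, -3/20, -3/20] . (h_0, h_2, h_3, h_4) = 1
  [-3/20, 9/10, -1/5, -9/20] . (h_0, h_2, h_3, h_4) = 1
  [-1/20, -9/20, 9/10, -1/10] . (h_0, h_2, h_3, h_4) = 1
  [-1/5, -1/20, -2/5, 9/10] . (h_0, h_2, h_3, h_4) = 1

Solving yields:
  h_0 = 44704/9245
  h_2 = 47364/9245
  h_3 = 8200/1849
  h_4 = 8212/1849

Starting state is 2, so the expected hitting time is h_2 = 47364/9245.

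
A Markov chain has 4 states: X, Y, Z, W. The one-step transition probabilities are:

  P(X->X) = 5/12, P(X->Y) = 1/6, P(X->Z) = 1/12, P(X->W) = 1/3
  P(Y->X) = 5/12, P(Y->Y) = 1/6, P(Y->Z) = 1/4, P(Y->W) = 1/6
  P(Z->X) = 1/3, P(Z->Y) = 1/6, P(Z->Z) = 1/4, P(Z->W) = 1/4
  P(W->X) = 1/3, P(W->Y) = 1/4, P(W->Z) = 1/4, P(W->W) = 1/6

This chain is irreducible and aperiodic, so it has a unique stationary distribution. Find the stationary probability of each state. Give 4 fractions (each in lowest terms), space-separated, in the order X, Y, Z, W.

Answer: 657/1726 323/1726 161/863 212/863

Derivation:
The stationary distribution satisfies pi = pi * P, i.e.:
  pi_X = 5/12*pi_X + 5/12*pi_Y + 1/3*pi_Z + 1/3*pi_W
  pi_Y = 1/6*pi_X + 1/6*pi_Y + 1/6*pi_Z + 1/4*pi_W
  pi_Z = 1/12*pi_X + 1/4*pi_Y + 1/4*pi_Z + 1/4*pi_W
  pi_W = 1/3*pi_X + 1/6*pi_Y + 1/4*pi_Z + 1/6*pi_W
with normalization: pi_X + pi_Y + pi_Z + pi_W = 1.

Using the first 3 balance equations plus normalization, the linear system A*pi = b is:
  [-7/12, 5/12, 1/3, 1/3] . pi = 0
  [1/6, -5/6, 1/6, 1/4] . pi = 0
  [1/12, 1/4, -3/4, 1/4] . pi = 0
  [1, 1, 1, 1] . pi = 1

Solving yields:
  pi_X = 657/1726
  pi_Y = 323/1726
  pi_Z = 161/863
  pi_W = 212/863

Verification (pi * P):
  657/1726*5/12 + 323/1726*5/12 + 161/863*1/3 + 212/863*1/3 = 657/1726 = pi_X  (ok)
  657/1726*1/6 + 323/1726*1/6 + 161/863*1/6 + 212/863*1/4 = 323/1726 = pi_Y  (ok)
  657/1726*1/12 + 323/1726*1/4 + 161/863*1/4 + 212/863*1/4 = 161/863 = pi_Z  (ok)
  657/1726*1/3 + 323/1726*1/6 + 161/863*1/4 + 212/863*1/6 = 212/863 = pi_W  (ok)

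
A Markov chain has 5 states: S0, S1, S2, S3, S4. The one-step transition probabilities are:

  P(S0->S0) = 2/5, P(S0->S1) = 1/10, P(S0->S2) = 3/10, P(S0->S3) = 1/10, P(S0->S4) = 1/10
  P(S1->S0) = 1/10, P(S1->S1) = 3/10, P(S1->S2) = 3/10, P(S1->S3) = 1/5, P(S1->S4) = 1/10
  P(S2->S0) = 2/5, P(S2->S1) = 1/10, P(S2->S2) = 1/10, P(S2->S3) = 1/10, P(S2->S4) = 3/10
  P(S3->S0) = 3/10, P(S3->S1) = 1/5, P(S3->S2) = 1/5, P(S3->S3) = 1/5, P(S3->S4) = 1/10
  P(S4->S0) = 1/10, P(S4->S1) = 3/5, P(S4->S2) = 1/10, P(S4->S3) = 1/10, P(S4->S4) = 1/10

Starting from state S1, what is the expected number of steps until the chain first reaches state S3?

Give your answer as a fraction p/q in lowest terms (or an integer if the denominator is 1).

Answer: 4340/603

Derivation:
Let h_i = expected steps to first reach S3 from state i.
Boundary: h_S3 = 0.
First-step equations for the other states:
  h_S0 = 1 + 2/5*h_S0 + 1/10*h_S1 + 3/10*h_S2 + 1/10*h_S3 + 1/10*h_S4
  h_S1 = 1 + 1/10*h_S0 + 3/10*h_S1 + 3/10*h_S2 + 1/5*h_S3 + 1/10*h_S4
  h_S2 = 1 + 2/5*h_S0 + 1/10*h_S1 + 1/10*h_S2 + 1/10*h_S3 + 3/10*h_S4
  h_S4 = 1 + 1/10*h_S0 + 3/5*h_S1 + 1/10*h_S2 + 1/10*h_S3 + 1/10*h_S4

Substituting h_S3 = 0 and rearranging gives the linear system (I - Q) h = 1:
  [3/5, -1/10, -3/10, -1/10] . (h_S0, h_S1, h_S2, h_S4) = 1
  [-1/10, 7/10, -3/10, -1/10] . (h_S0, h_S1, h_S2, h_S4) = 1
  [-2/5, -1/10, 9/10, -3/10] . (h_S0, h_S1, h_S2, h_S4) = 1
  [-1/10, -3/5, -1/10, 9/10] . (h_S0, h_S1, h_S2, h_S4) = 1

Solving yields:
  h_S0 = 4960/603
  h_S1 = 4340/603
  h_S2 = 4910/603
  h_S4 = 4660/603

Starting state is S1, so the expected hitting time is h_S1 = 4340/603.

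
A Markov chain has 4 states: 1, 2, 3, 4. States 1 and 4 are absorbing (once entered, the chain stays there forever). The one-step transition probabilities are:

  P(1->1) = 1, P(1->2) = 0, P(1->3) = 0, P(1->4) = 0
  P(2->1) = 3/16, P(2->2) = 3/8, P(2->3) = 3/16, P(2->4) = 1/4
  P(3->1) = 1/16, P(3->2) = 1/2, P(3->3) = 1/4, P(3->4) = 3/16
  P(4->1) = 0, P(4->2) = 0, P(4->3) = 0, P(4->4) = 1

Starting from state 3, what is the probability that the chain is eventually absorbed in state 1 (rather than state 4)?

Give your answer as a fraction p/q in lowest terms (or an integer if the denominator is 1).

Answer: 17/48

Derivation:
Let a_i = P(absorbed in 1 | start in state i).
Boundary conditions: a_1 = 1, a_4 = 0.
For each transient state i, a_i = sum_j P(i->j) * a_j:
  a_2 = 3/16*a_1 + 3/8*a_2 + 3/16*a_3 + 1/4*a_4
  a_3 = 1/16*a_1 + 1/2*a_2 + 1/4*a_3 + 3/16*a_4

Substituting a_1 = 1 and a_4 = 0, rearrange to (I - Q) a = r where r[i] = P(i -> 1):
  [5/8, -3/16] . (a_2, a_3) = 3/16
  [-1/2, 3/4] . (a_2, a_3) = 1/16

Solving yields:
  a_2 = 13/32
  a_3 = 17/48

Starting state is 3, so the absorption probability is a_3 = 17/48.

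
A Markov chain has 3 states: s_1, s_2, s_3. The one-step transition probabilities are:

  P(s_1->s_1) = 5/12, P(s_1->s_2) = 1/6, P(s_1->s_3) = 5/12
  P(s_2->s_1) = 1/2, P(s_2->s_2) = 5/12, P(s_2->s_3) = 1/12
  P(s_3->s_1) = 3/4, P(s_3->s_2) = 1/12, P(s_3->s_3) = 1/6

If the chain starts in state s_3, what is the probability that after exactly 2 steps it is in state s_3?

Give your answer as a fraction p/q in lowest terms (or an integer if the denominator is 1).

Answer: 25/72

Derivation:
Computing P^2 by repeated multiplication:
P^1 =
  s_1: [5/12, 1/6, 5/12]
  s_2: [1/2, 5/12, 1/12]
  s_3: [3/4, 1/12, 1/6]
P^2 =
  s_1: [41/72, 25/144, 37/144]
  s_2: [23/48, 19/72, 37/144]
  s_3: [23/48, 25/144, 25/72]

(P^2)[s_3 -> s_3] = 25/72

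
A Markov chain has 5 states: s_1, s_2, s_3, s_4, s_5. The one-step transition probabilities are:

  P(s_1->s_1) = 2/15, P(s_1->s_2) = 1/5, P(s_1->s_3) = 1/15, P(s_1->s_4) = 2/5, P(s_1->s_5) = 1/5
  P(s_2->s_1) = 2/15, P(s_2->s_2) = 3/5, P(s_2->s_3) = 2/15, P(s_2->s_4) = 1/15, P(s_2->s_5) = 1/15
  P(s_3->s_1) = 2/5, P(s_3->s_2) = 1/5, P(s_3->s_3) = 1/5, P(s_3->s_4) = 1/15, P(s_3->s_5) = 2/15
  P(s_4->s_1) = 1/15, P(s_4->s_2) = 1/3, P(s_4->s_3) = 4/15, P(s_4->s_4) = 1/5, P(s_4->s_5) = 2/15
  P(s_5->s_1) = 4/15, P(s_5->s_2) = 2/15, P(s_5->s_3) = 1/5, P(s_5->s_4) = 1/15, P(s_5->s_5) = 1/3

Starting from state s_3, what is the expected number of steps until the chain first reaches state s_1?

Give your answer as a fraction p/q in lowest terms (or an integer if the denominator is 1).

Answer: 20865/5561

Derivation:
Let h_i = expected steps to first reach s_1 from state i.
Boundary: h_s_1 = 0.
First-step equations for the other states:
  h_s_2 = 1 + 2/15*h_s_1 + 3/5*h_s_2 + 2/15*h_s_3 + 1/15*h_s_4 + 1/15*h_s_5
  h_s_3 = 1 + 2/5*h_s_1 + 1/5*h_s_2 + 1/5*h_s_3 + 1/15*h_s_4 + 2/15*h_s_5
  h_s_4 = 1 + 1/15*h_s_1 + 1/3*h_s_2 + 4/15*h_s_3 + 1/5*h_s_4 + 2/15*h_s_5
  h_s_5 = 1 + 4/15*h_s_1 + 2/15*h_s_2 + 1/5*h_s_3 + 1/15*h_s_4 + 1/3*h_s_5

Substituting h_s_1 = 0 and rearranging gives the linear system (I - Q) h = 1:
  [2/5, -2/15, -1/15, -1/15] . (h_s_2, h_s_3, h_s_4, h_s_5) = 1
  [-1/5, 4/5, -1/15, -2/15] . (h_s_2, h_s_3, h_s_4, h_s_5) = 1
  [-1/3, -4/15, 4/5, -2/15] . (h_s_2, h_s_3, h_s_4, h_s_5) = 1
  [-2/15, -1/5, -1/15, 2/3] . (h_s_2, h_s_3, h_s_4, h_s_5) = 1

Solving yields:
  h_s_2 = 29835/5561
  h_s_3 = 20865/5561
  h_s_4 = 30270/5561
  h_s_5 = 23595/5561

Starting state is s_3, so the expected hitting time is h_s_3 = 20865/5561.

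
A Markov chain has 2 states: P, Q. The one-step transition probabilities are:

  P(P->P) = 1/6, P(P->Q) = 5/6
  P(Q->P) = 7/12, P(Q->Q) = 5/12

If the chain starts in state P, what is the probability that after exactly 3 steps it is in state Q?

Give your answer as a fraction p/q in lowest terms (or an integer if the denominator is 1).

Computing P^3 by repeated multiplication:
P^1 =
  P: [1/6, 5/6]
  Q: [7/12, 5/12]
P^2 =
  P: [37/72, 35/72]
  Q: [49/144, 95/144]
P^3 =
  P: [319/864, 545/864]
  Q: [763/1728, 965/1728]

(P^3)[P -> Q] = 545/864

Answer: 545/864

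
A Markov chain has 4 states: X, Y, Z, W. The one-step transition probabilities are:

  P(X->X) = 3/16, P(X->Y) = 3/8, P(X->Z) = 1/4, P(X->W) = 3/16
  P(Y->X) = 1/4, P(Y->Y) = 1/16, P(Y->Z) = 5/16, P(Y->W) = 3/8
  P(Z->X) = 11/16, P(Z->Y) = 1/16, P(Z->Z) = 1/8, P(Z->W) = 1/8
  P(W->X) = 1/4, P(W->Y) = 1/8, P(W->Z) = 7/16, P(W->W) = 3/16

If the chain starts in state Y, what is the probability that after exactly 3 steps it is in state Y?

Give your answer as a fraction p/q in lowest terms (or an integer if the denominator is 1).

Computing P^3 by repeated multiplication:
P^1 =
  X: [3/16, 3/8, 1/4, 3/16]
  Y: [1/4, 1/16, 5/16, 3/8]
  Z: [11/16, 1/16, 1/8, 1/8]
  W: [1/4, 1/8, 7/16, 3/16]
P^2 =
  X: [89/256, 17/128, 71/256, 31/128]
  Y: [95/256, 21/128, 73/256, 23/128]
  Z: [67/256, 73/256, 67/256, 49/256]
  W: [109/256, 39/256, 61/256, 47/256]
P^3 =
  X: [179/512, 763/4096, 551/2048, 799/4096]
  Y: [45/128, 777/4096, 529/2048, 821/4096]
  Z: [713/2048, 5/32, 555/2048, 115/512]
  W: [671/2048, 53/256, 541/2048, 103/512]

(P^3)[Y -> Y] = 777/4096

Answer: 777/4096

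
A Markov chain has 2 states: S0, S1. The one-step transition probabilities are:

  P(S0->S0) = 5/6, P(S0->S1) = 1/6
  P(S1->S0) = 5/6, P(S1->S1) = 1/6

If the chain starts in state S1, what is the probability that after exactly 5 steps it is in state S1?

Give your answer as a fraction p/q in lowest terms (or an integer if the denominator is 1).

Computing P^5 by repeated multiplication:
P^1 =
  S0: [5/6, 1/6]
  S1: [5/6, 1/6]
P^2 =
  S0: [5/6, 1/6]
  S1: [5/6, 1/6]
P^3 =
  S0: [5/6, 1/6]
  S1: [5/6, 1/6]
P^4 =
  S0: [5/6, 1/6]
  S1: [5/6, 1/6]
P^5 =
  S0: [5/6, 1/6]
  S1: [5/6, 1/6]

(P^5)[S1 -> S1] = 1/6

Answer: 1/6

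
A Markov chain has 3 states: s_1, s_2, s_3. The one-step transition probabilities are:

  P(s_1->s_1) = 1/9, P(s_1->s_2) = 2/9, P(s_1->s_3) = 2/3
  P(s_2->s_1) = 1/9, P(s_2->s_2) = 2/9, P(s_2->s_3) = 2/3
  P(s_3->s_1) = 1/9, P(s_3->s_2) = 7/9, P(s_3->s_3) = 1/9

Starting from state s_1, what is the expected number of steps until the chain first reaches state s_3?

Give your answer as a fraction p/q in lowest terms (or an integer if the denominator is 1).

Let h_i = expected steps to first reach s_3 from state i.
Boundary: h_s_3 = 0.
First-step equations for the other states:
  h_s_1 = 1 + 1/9*h_s_1 + 2/9*h_s_2 + 2/3*h_s_3
  h_s_2 = 1 + 1/9*h_s_1 + 2/9*h_s_2 + 2/3*h_s_3

Substituting h_s_3 = 0 and rearranging gives the linear system (I - Q) h = 1:
  [8/9, -2/9] . (h_s_1, h_s_2) = 1
  [-1/9, 7/9] . (h_s_1, h_s_2) = 1

Solving yields:
  h_s_1 = 3/2
  h_s_2 = 3/2

Starting state is s_1, so the expected hitting time is h_s_1 = 3/2.

Answer: 3/2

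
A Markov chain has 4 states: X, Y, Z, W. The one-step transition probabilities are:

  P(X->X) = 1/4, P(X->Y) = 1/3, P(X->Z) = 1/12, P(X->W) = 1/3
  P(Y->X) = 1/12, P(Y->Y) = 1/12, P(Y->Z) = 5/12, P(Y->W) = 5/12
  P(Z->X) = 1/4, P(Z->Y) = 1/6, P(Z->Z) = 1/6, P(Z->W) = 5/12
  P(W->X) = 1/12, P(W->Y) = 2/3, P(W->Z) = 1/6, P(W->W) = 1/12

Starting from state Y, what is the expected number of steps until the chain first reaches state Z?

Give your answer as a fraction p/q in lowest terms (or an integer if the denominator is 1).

Let h_i = expected steps to first reach Z from state i.
Boundary: h_Z = 0.
First-step equations for the other states:
  h_X = 1 + 1/4*h_X + 1/3*h_Y + 1/12*h_Z + 1/3*h_W
  h_Y = 1 + 1/12*h_X + 1/12*h_Y + 5/12*h_Z + 5/12*h_W
  h_W = 1 + 1/12*h_X + 2/3*h_Y + 1/6*h_Z + 1/12*h_W

Substituting h_Z = 0 and rearranging gives the linear system (I - Q) h = 1:
  [3/4, -1/3, -1/3] . (h_X, h_Y, h_W) = 1
  [-1/12, 11/12, -5/12] . (h_X, h_Y, h_W) = 1
  [-1/12, -2/3, 11/12] . (h_X, h_Y, h_W) = 1

Solving yields:
  h_X = 2652/589
  h_Y = 1920/589
  h_W = 120/31

Starting state is Y, so the expected hitting time is h_Y = 1920/589.

Answer: 1920/589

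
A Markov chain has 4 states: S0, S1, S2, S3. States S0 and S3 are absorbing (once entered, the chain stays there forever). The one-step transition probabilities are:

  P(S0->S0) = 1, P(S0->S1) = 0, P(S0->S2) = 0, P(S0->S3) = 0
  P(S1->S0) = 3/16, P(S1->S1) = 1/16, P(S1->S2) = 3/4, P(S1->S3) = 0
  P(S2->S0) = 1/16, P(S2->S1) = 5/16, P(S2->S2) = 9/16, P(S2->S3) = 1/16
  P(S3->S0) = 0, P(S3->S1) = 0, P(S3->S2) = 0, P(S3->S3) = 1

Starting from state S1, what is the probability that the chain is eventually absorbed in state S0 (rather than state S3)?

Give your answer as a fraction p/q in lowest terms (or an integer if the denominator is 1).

Answer: 11/15

Derivation:
Let a_i = P(absorbed in S0 | start in state i).
Boundary conditions: a_S0 = 1, a_S3 = 0.
For each transient state i, a_i = sum_j P(i->j) * a_j:
  a_S1 = 3/16*a_S0 + 1/16*a_S1 + 3/4*a_S2 + 0*a_S3
  a_S2 = 1/16*a_S0 + 5/16*a_S1 + 9/16*a_S2 + 1/16*a_S3

Substituting a_S0 = 1 and a_S3 = 0, rearrange to (I - Q) a = r where r[i] = P(i -> S0):
  [15/16, -3/4] . (a_S1, a_S2) = 3/16
  [-5/16, 7/16] . (a_S1, a_S2) = 1/16

Solving yields:
  a_S1 = 11/15
  a_S2 = 2/3

Starting state is S1, so the absorption probability is a_S1 = 11/15.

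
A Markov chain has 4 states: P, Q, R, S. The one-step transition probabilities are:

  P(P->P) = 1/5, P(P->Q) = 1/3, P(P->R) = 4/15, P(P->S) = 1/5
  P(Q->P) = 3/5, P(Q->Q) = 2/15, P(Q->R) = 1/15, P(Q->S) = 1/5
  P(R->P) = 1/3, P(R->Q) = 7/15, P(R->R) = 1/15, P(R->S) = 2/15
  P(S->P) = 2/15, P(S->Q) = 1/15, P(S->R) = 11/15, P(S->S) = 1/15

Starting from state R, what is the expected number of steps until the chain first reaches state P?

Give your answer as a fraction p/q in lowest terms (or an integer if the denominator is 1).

Let h_i = expected steps to first reach P from state i.
Boundary: h_P = 0.
First-step equations for the other states:
  h_Q = 1 + 3/5*h_P + 2/15*h_Q + 1/15*h_R + 1/5*h_S
  h_R = 1 + 1/3*h_P + 7/15*h_Q + 1/15*h_R + 2/15*h_S
  h_S = 1 + 2/15*h_P + 1/15*h_Q + 11/15*h_R + 1/15*h_S

Substituting h_P = 0 and rearranging gives the linear system (I - Q) h = 1:
  [13/15, -1/15, -1/5] . (h_Q, h_R, h_S) = 1
  [-7/15, 14/15, -2/15] . (h_Q, h_R, h_S) = 1
  [-1/15, -11/15, 14/15] . (h_Q, h_R, h_S) = 1

Solving yields:
  h_Q = 3975/1889
  h_R = 4890/1889
  h_S = 6150/1889

Starting state is R, so the expected hitting time is h_R = 4890/1889.

Answer: 4890/1889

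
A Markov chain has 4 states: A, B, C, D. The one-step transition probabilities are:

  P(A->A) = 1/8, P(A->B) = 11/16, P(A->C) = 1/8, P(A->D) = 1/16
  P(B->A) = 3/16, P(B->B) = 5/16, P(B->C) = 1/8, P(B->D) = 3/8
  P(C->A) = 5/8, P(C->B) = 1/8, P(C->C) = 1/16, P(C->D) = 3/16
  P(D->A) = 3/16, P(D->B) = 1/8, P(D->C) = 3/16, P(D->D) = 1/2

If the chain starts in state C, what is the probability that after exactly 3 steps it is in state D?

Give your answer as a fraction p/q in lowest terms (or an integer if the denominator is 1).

Answer: 1307/4096

Derivation:
Computing P^3 by repeated multiplication:
P^1 =
  A: [1/8, 11/16, 1/8, 1/16]
  B: [3/16, 5/16, 1/8, 3/8]
  C: [5/8, 1/8, 1/16, 3/16]
  D: [3/16, 1/8, 3/16, 1/2]
P^2 =
  A: [15/64, 83/256, 31/256, 41/128]
  B: [59/256, 37/128, 9/64, 87/256]
  C: [45/256, 1/2, 17/128, 49/256]
  D: [33/128, 65/256, 37/256, 11/32]
P^3 =
  A: [925/4096, 1301/4096, 563/4096, 1307/4096]
  B: [961/4096, 1265/4096, 563/4096, 1307/4096]
  C: [961/4096, 1301/4096, 527/4096, 1307/4096]
  D: [961/4096, 1301/4096, 563/4096, 1271/4096]

(P^3)[C -> D] = 1307/4096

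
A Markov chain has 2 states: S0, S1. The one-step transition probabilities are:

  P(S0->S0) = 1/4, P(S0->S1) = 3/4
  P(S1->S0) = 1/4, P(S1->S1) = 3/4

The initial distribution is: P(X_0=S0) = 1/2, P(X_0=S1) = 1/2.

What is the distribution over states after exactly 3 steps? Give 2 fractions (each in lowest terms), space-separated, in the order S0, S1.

Answer: 1/4 3/4

Derivation:
Propagating the distribution step by step (d_{t+1} = d_t * P):
d_0 = (S0=1/2, S1=1/2)
  d_1[S0] = 1/2*1/4 + 1/2*1/4 = 1/4
  d_1[S1] = 1/2*3/4 + 1/2*3/4 = 3/4
d_1 = (S0=1/4, S1=3/4)
  d_2[S0] = 1/4*1/4 + 3/4*1/4 = 1/4
  d_2[S1] = 1/4*3/4 + 3/4*3/4 = 3/4
d_2 = (S0=1/4, S1=3/4)
  d_3[S0] = 1/4*1/4 + 3/4*1/4 = 1/4
  d_3[S1] = 1/4*3/4 + 3/4*3/4 = 3/4
d_3 = (S0=1/4, S1=3/4)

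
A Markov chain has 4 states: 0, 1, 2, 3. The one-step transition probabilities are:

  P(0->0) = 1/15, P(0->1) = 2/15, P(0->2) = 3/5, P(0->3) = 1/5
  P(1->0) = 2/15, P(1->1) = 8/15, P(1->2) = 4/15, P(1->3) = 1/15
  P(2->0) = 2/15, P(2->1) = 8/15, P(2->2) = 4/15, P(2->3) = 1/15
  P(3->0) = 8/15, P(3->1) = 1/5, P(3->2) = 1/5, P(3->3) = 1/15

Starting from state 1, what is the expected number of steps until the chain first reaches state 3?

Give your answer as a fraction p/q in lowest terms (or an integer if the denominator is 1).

Let h_i = expected steps to first reach 3 from state i.
Boundary: h_3 = 0.
First-step equations for the other states:
  h_0 = 1 + 1/15*h_0 + 2/15*h_1 + 3/5*h_2 + 1/5*h_3
  h_1 = 1 + 2/15*h_0 + 8/15*h_1 + 4/15*h_2 + 1/15*h_3
  h_2 = 1 + 2/15*h_0 + 8/15*h_1 + 4/15*h_2 + 1/15*h_3

Substituting h_3 = 0 and rearranging gives the linear system (I - Q) h = 1:
  [14/15, -2/15, -3/5] . (h_0, h_1, h_2) = 1
  [-2/15, 7/15, -4/15] . (h_0, h_1, h_2) = 1
  [-2/15, -8/15, 11/15] . (h_0, h_1, h_2) = 1

Solving yields:
  h_0 = 21/2
  h_1 = 12
  h_2 = 12

Starting state is 1, so the expected hitting time is h_1 = 12.

Answer: 12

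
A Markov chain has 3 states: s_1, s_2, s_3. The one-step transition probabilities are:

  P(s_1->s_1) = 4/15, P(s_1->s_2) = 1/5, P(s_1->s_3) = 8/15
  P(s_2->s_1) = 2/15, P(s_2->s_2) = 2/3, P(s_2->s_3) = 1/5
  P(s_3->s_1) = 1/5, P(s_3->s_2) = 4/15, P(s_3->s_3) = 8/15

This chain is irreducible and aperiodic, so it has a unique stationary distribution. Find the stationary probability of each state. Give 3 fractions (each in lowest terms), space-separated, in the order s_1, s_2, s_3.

The stationary distribution satisfies pi = pi * P, i.e.:
  pi_s_1 = 4/15*pi_s_1 + 2/15*pi_s_2 + 1/5*pi_s_3
  pi_s_2 = 1/5*pi_s_1 + 2/3*pi_s_2 + 4/15*pi_s_3
  pi_s_3 = 8/15*pi_s_1 + 1/5*pi_s_2 + 8/15*pi_s_3
with normalization: pi_s_1 + pi_s_2 + pi_s_3 = 1.

Using the first 2 balance equations plus normalization, the linear system A*pi = b is:
  [-11/15, 2/15, 1/5] . pi = 0
  [1/5, -1/3, 4/15] . pi = 0
  [1, 1, 1] . pi = 1

Solving yields:
  pi_s_1 = 23/125
  pi_s_2 = 53/125
  pi_s_3 = 49/125

Verification (pi * P):
  23/125*4/15 + 53/125*2/15 + 49/125*1/5 = 23/125 = pi_s_1  (ok)
  23/125*1/5 + 53/125*2/3 + 49/125*4/15 = 53/125 = pi_s_2  (ok)
  23/125*8/15 + 53/125*1/5 + 49/125*8/15 = 49/125 = pi_s_3  (ok)

Answer: 23/125 53/125 49/125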